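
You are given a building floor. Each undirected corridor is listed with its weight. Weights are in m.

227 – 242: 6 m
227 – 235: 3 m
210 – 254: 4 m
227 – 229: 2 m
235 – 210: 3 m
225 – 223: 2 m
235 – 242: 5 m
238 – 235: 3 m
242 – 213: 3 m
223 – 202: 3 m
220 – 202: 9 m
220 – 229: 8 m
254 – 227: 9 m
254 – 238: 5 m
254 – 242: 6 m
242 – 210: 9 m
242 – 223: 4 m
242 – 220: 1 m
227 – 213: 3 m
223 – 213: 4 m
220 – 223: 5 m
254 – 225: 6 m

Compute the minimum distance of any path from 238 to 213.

9 m

Running Dijkstra from 238:
238: 0
235: 3  (via 238)
254: 5  (via 238)
210: 6  (via 235)
227: 6  (via 235)
242: 8  (via 235)
229: 8  (via 227)
213: 9  (via 227)
Shortest route: 238 → 235 → 227 → 213 = 9 m.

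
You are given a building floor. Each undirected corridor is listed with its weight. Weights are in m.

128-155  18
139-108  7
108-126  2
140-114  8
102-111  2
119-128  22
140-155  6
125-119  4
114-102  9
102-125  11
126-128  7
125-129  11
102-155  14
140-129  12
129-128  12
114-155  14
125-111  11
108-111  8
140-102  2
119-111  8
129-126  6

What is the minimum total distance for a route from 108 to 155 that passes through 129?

26 m

Shortest 108→129: 108 → 126 → 129 = 8
Shortest 129→155: 129 → 140 → 155 = 18
Total via 129: 8 + 18 = 26 m.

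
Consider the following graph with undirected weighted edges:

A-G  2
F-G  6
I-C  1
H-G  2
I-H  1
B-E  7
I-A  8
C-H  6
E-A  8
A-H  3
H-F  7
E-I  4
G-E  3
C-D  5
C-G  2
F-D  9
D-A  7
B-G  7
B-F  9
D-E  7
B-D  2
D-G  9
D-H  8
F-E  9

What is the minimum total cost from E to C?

5

Candidate routes:
E → G → C: 3+2 = 5
E → G → H → I → C: 3+2+1+1 = 7
Cheapest is E → G → C at 5.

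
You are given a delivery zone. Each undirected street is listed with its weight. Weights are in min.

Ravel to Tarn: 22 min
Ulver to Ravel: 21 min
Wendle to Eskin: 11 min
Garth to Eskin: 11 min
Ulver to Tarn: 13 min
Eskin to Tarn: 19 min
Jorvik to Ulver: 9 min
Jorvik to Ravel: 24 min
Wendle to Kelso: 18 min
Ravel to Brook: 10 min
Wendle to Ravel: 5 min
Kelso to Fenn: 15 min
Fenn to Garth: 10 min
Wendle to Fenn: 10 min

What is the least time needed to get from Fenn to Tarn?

Candidate routes:
Fenn → Wendle → Ravel → Tarn: 10+5+22 = 37
Fenn → Garth → Eskin → Tarn: 10+11+19 = 40
Cheapest is Fenn → Wendle → Ravel → Tarn at 37 min.

37 min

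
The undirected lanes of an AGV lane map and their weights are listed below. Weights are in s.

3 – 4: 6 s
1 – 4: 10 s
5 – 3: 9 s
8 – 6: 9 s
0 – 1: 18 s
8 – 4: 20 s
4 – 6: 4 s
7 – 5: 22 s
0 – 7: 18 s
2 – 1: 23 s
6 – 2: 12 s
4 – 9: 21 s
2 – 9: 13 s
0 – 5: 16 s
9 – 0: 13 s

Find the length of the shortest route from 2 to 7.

Compare a few routes:
2–6–4–3–5–7: 12+4+6+9+22 = 53
2–9–0–7: 13+13+18 = 44
The minimum is 44 s via 2–9–0–7.

44 s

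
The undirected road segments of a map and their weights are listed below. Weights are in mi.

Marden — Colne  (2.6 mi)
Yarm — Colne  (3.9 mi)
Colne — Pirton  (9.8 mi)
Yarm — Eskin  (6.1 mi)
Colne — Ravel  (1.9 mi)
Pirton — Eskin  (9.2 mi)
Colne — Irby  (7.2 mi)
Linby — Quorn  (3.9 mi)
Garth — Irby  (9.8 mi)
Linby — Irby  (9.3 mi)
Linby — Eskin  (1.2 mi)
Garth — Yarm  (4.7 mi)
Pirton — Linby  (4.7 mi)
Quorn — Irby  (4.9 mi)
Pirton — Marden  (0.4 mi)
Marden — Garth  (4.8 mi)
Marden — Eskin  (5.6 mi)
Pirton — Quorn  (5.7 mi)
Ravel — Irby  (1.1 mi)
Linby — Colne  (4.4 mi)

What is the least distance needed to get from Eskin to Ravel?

7.5 mi

Enumerating some paths:
Eskin - Linby - Colne - Ravel: 1.2+4.4+1.9 = 7.5
Eskin - Linby - Pirton - Marden - Colne - Ravel: 1.2+4.7+0.4+2.6+1.9 = 10.8
Eskin - Marden - Colne - Ravel: 5.6+2.6+1.9 = 10.1
The minimum is 7.5 mi via Eskin - Linby - Colne - Ravel.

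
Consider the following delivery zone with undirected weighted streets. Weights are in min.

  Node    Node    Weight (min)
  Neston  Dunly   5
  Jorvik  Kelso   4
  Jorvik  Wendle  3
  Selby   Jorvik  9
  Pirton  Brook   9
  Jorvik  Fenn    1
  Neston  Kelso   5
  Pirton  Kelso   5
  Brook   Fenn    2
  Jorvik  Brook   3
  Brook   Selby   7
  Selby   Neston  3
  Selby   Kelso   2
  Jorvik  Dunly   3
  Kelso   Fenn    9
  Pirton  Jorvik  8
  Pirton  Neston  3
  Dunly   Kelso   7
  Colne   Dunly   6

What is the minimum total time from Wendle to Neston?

11 min

Enumerating some paths:
Wendle → Jorvik → Dunly → Neston: 3+3+5 = 11
Wendle → Jorvik → Kelso → Neston: 3+4+5 = 12
Wendle → Jorvik → Pirton → Neston: 3+8+3 = 14
Wendle → Jorvik → Kelso → Selby → Neston: 3+4+2+3 = 12
The minimum is 11 min via Wendle → Jorvik → Dunly → Neston.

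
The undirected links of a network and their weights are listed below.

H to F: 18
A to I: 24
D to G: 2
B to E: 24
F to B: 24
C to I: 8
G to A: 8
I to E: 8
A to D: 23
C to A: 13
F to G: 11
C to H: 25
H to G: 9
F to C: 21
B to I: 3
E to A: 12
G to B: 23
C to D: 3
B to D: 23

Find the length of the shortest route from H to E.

Settle nodes by increasing distance from H:
H: 0
G: 9  (via H)
D: 11  (via G)
C: 14  (via D)
A: 17  (via G)
F: 18  (via H)
I: 22  (via C)
B: 25  (via I)
E: 29  (via A)
Shortest route: H–G–A–E = 29.

29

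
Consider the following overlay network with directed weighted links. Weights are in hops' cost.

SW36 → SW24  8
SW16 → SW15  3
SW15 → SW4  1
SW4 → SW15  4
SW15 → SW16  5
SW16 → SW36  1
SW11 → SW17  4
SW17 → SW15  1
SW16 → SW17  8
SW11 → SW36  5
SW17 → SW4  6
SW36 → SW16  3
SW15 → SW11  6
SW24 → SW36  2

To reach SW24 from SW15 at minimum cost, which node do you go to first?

Candidate routes:
SW15 - SW16 - SW36 - SW24: 5+1+8 = 14
SW15 - SW11 - SW36 - SW24: 6+5+8 = 19
The minimum is 14 hops' cost via SW15 - SW16 - SW36 - SW24.
So from SW15 the first move is to SW16.

SW16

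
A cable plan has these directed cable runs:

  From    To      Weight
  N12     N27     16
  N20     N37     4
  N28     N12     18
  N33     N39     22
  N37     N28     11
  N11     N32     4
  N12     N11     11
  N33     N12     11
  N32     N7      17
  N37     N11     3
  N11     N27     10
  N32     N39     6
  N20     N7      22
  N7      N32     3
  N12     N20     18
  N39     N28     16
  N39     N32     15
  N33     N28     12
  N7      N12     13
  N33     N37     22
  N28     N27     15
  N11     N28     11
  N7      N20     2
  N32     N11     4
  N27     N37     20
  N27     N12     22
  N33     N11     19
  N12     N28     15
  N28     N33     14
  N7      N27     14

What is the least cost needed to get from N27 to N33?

45

Settle nodes by increasing distance from N27:
N27: 0
N37: 20  (via N27)
N12: 22  (via N27)
N11: 23  (via N37)
N32: 27  (via N11)
N28: 31  (via N37)
N39: 33  (via N32)
N20: 40  (via N12)
N7: 44  (via N32)
N33: 45  (via N28)
Shortest route: N27 → N37 → N28 → N33 = 45.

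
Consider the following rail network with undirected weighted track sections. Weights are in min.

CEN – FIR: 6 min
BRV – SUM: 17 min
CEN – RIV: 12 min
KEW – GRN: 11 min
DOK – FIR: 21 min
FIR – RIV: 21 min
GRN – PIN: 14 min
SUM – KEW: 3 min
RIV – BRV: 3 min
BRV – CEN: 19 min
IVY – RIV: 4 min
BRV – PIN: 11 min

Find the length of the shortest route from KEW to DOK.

Shortest distances from KEW:
KEW: 0
SUM: 3  (via KEW)
GRN: 11  (via KEW)
BRV: 20  (via SUM)
RIV: 23  (via BRV)
PIN: 25  (via GRN)
IVY: 27  (via RIV)
CEN: 35  (via RIV)
FIR: 41  (via CEN)
DOK: 62  (via FIR)
Shortest route: KEW → SUM → BRV → RIV → CEN → FIR → DOK = 62 min.

62 min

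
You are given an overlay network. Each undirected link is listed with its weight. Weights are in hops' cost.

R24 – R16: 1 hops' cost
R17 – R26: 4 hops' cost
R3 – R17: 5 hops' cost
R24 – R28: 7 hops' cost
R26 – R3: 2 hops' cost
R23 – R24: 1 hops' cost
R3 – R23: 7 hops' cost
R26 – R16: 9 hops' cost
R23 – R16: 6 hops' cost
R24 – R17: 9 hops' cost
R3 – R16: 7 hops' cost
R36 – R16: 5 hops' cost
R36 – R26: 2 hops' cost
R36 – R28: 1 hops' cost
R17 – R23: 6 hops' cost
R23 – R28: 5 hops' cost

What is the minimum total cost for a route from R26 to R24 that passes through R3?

10 hops' cost

Shortest R26→R3: R26 → R3 = 2
Best R3 to R24: R3 → R16 → R24 costing 8
Total via R3: 2 + 8 = 10 hops' cost.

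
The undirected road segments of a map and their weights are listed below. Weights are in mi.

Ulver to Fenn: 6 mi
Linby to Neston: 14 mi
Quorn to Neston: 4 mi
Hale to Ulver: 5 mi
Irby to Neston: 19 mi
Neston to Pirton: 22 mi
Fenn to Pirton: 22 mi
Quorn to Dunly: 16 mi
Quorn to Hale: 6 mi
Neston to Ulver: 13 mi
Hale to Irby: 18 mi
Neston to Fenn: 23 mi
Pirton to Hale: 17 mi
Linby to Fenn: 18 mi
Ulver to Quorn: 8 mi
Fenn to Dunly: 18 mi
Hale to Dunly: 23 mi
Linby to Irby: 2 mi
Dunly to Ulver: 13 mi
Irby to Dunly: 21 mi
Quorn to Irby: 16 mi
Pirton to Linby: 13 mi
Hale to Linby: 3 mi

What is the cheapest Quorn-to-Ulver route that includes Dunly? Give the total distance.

Best Quorn to Dunly: Quorn–Dunly costing 16
Shortest Dunly→Ulver: Dunly–Ulver = 13
Total via Dunly: 16 + 13 = 29 mi.

29 mi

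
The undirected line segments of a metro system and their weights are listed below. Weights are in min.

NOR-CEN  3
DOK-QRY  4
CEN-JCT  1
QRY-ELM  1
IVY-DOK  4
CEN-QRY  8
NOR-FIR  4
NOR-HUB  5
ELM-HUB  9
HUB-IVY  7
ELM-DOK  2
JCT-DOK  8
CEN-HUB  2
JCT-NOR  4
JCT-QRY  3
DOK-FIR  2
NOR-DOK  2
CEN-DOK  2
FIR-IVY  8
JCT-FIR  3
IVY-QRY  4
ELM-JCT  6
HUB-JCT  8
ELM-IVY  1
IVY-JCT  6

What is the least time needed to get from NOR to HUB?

5 min

Shortest distances from NOR:
NOR: 0
DOK: 2  (via NOR)
CEN: 3  (via NOR)
ELM: 4  (via DOK)
FIR: 4  (via NOR)
JCT: 4  (via NOR)
HUB: 5  (via NOR)
Shortest route: NOR–HUB = 5 min.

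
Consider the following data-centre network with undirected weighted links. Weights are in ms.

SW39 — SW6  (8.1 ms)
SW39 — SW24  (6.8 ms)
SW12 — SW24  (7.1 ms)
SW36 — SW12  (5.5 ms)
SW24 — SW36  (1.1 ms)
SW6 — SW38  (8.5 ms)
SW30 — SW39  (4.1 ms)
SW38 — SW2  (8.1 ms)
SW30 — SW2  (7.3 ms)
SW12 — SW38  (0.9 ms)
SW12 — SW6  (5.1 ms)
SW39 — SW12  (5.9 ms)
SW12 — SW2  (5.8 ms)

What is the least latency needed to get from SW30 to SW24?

Running Dijkstra from SW30:
SW30: 0
SW39: 4.1  (via SW30)
SW2: 7.3  (via SW30)
SW12: 10  (via SW39)
SW24: 10.9  (via SW39)
Shortest route: SW30 → SW39 → SW24 = 10.9 ms.

10.9 ms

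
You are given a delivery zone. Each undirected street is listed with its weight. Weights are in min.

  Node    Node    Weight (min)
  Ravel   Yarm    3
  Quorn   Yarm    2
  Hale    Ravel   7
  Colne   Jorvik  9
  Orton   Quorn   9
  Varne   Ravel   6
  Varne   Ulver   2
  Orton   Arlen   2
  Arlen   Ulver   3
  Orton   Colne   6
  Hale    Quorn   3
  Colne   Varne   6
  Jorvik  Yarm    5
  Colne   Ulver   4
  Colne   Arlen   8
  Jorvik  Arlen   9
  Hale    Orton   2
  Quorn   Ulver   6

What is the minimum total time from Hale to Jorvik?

Running Dijkstra from Hale:
Hale: 0
Orton: 2  (via Hale)
Quorn: 3  (via Hale)
Arlen: 4  (via Orton)
Yarm: 5  (via Quorn)
Ravel: 7  (via Hale)
Ulver: 7  (via Arlen)
Colne: 8  (via Orton)
Varne: 9  (via Ulver)
Jorvik: 10  (via Yarm)
Shortest route: Hale–Quorn–Yarm–Jorvik = 10 min.

10 min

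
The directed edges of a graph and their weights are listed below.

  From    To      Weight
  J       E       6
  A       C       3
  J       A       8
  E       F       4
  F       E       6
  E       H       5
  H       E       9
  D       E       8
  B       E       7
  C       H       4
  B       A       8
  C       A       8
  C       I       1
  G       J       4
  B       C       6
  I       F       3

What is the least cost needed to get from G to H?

15

Shortest distances from G:
G: 0
J: 4  (via G)
E: 10  (via J)
A: 12  (via J)
F: 14  (via E)
C: 15  (via A)
H: 15  (via E)
Shortest route: G → J → E → H = 15.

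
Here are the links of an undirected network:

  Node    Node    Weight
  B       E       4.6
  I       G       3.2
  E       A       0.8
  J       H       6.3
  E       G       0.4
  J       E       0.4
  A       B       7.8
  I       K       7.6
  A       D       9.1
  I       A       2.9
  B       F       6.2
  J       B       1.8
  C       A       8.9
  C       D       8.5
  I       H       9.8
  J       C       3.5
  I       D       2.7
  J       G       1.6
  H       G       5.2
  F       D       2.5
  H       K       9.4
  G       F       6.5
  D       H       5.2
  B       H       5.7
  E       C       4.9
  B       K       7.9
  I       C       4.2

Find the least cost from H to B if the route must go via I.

Best H to I: H–D–I costing 7.9
Best I to B: I–G–E–J–B costing 5.8
Total via I: 7.9 + 5.8 = 13.7.

13.7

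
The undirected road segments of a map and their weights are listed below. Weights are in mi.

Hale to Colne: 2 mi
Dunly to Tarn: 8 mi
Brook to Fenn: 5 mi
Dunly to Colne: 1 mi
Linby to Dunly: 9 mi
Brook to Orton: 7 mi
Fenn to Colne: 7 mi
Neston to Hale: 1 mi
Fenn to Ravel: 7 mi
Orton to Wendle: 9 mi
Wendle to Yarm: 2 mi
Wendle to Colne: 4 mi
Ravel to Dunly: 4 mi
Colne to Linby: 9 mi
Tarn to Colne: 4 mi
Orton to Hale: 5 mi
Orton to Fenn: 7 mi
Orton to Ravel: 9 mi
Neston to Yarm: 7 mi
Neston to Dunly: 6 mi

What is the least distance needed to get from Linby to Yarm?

15 mi

Enumerating some paths:
Linby - Dunly - Colne - Hale - Neston - Yarm: 9+1+2+1+7 = 20
Linby - Colne - Wendle - Yarm: 9+4+2 = 15
Linby - Colne - Hale - Neston - Yarm: 9+2+1+7 = 19
Linby - Dunly - Colne - Wendle - Yarm: 9+1+4+2 = 16
The minimum is 15 mi via Linby - Colne - Wendle - Yarm.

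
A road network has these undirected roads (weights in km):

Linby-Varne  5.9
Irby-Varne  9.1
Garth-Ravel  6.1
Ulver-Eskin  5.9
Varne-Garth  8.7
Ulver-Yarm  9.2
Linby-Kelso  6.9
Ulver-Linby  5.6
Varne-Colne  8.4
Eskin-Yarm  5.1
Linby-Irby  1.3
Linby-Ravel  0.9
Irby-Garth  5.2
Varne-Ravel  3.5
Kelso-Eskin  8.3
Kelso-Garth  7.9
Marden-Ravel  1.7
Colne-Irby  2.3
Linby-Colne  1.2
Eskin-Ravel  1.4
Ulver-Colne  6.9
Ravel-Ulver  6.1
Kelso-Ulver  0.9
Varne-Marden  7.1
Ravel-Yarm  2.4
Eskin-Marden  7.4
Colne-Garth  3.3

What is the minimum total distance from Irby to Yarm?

Running Dijkstra from Irby:
Irby: 0
Linby: 1.3  (via Irby)
Ravel: 2.2  (via Linby)
Colne: 2.3  (via Irby)
Eskin: 3.6  (via Ravel)
Marden: 3.9  (via Ravel)
Yarm: 4.6  (via Ravel)
Shortest route: Irby → Linby → Ravel → Yarm = 4.6 km.

4.6 km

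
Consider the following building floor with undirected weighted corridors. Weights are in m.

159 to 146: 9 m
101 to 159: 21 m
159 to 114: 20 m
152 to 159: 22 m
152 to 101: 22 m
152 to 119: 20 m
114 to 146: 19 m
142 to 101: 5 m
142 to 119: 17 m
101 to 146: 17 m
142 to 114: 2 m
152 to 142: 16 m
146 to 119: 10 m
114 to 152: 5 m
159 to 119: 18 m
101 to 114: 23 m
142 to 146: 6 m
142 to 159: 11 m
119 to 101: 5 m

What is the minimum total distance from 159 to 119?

Compare a few routes:
159–146–119: 9+10 = 19
159–142–101–119: 11+5+5 = 21
159–119: 18 = 18
159–146–142–101–119: 9+6+5+5 = 25
Cheapest is 159–119 at 18 m.

18 m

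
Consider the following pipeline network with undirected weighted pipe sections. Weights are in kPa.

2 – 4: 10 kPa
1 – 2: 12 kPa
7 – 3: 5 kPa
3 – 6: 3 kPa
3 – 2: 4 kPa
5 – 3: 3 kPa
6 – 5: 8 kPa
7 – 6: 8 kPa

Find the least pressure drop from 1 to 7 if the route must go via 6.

27 kPa

Shortest 1→6: 1–2–3–6 = 19
Shortest 6→7: 6–7 = 8
Total via 6: 19 + 8 = 27 kPa.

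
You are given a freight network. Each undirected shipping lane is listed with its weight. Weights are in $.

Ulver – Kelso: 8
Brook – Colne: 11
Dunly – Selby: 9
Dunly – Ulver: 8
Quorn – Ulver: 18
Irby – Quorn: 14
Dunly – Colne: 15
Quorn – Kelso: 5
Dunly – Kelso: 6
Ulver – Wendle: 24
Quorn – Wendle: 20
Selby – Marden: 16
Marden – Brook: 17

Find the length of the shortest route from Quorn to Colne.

$26

Settle nodes by increasing distance from Quorn:
Quorn: 0
Kelso: 5  (via Quorn)
Dunly: 11  (via Kelso)
Ulver: 13  (via Kelso)
Irby: 14  (via Quorn)
Wendle: 20  (via Quorn)
Selby: 20  (via Dunly)
Colne: 26  (via Dunly)
Shortest route: Quorn–Kelso–Dunly–Colne = $26.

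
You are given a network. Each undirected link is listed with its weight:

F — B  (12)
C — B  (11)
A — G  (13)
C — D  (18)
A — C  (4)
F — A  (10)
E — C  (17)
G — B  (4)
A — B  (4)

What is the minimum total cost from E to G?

29

Compare a few routes:
E → C → A → B → G: 17+4+4+4 = 29
E → C → A → G: 17+4+13 = 34
E → C → B → A → G: 17+11+4+13 = 45
E → C → B → G: 17+11+4 = 32
Cheapest is E → C → A → B → G at 29.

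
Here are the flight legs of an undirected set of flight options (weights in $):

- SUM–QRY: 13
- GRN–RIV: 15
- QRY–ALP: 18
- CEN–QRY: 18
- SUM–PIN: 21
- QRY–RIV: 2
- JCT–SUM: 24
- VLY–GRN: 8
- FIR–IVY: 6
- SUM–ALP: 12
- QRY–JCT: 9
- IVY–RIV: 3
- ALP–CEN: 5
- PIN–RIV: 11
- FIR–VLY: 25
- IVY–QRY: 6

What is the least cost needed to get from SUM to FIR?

$24

Settle nodes by increasing distance from SUM:
SUM: 0
ALP: 12  (via SUM)
QRY: 13  (via SUM)
RIV: 15  (via QRY)
CEN: 17  (via ALP)
IVY: 18  (via RIV)
PIN: 21  (via SUM)
JCT: 22  (via QRY)
FIR: 24  (via IVY)
Shortest route: SUM–QRY–RIV–IVY–FIR = $24.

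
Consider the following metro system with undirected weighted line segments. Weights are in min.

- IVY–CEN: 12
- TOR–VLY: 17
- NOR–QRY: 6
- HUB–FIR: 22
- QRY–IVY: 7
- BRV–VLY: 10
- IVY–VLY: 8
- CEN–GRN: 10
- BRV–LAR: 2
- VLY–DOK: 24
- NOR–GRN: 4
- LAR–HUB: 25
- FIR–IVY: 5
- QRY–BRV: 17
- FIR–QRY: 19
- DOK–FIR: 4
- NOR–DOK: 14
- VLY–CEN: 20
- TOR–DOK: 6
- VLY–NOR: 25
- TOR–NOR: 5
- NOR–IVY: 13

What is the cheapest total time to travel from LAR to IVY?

20 min

Settle nodes by increasing distance from LAR:
LAR: 0
BRV: 2  (via LAR)
VLY: 12  (via BRV)
QRY: 19  (via BRV)
IVY: 20  (via VLY)
Shortest route: LAR → BRV → VLY → IVY = 20 min.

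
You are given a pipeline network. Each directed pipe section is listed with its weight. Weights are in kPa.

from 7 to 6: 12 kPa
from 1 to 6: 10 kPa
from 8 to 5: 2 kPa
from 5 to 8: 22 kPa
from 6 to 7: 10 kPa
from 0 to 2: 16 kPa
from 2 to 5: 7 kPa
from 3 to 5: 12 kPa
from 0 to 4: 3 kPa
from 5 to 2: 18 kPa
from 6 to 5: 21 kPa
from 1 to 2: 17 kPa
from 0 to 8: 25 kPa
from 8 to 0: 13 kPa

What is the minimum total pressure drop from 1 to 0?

Running Dijkstra from 1:
1: 0
6: 10  (via 1)
2: 17  (via 1)
7: 20  (via 6)
5: 24  (via 2)
8: 46  (via 5)
0: 59  (via 8)
Shortest route: 1–2–5–8–0 = 59 kPa.

59 kPa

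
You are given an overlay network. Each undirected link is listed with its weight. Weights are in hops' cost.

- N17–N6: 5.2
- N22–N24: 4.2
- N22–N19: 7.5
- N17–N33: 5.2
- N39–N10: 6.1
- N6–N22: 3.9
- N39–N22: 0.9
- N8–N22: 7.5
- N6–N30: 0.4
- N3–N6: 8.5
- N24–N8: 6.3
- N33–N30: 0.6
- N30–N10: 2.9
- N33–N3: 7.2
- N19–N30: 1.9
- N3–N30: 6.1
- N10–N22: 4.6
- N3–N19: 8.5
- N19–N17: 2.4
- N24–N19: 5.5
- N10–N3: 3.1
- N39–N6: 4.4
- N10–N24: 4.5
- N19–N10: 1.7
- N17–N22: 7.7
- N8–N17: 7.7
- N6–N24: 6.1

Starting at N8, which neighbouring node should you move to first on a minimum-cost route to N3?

Enumerating some paths:
N8–N24–N19–N10–N3: 6.3+5.5+1.7+3.1 = 16.6
N8–N24–N10–N3: 6.3+4.5+3.1 = 13.9
N8–N22–N10–N3: 7.5+4.6+3.1 = 15.2
N8–N17–N19–N10–N3: 7.7+2.4+1.7+3.1 = 14.9
The minimum is 13.9 hops' cost via N8–N24–N10–N3.
So from N8 the first move is to N24.

N24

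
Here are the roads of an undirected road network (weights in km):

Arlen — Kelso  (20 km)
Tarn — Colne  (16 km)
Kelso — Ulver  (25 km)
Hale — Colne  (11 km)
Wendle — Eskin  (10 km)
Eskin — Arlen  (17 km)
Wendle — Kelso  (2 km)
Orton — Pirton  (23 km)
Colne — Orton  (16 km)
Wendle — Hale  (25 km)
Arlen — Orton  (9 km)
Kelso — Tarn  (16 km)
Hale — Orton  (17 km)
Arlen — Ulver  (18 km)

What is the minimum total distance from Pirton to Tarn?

Shortest distances from Pirton:
Pirton: 0
Orton: 23  (via Pirton)
Arlen: 32  (via Orton)
Colne: 39  (via Orton)
Hale: 40  (via Orton)
Eskin: 49  (via Arlen)
Ulver: 50  (via Arlen)
Kelso: 52  (via Arlen)
Wendle: 54  (via Kelso)
Tarn: 55  (via Colne)
Shortest route: Pirton–Orton–Colne–Tarn = 55 km.

55 km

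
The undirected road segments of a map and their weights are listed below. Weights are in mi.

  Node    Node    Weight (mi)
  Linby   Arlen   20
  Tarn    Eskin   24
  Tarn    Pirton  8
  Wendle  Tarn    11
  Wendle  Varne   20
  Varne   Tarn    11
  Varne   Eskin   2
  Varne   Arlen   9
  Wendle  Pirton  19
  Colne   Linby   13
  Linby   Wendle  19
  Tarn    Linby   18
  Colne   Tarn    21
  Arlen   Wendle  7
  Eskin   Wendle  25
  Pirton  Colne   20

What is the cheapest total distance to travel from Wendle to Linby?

Shortest distances from Wendle:
Wendle: 0
Arlen: 7  (via Wendle)
Tarn: 11  (via Wendle)
Varne: 16  (via Arlen)
Eskin: 18  (via Varne)
Pirton: 19  (via Wendle)
Linby: 19  (via Wendle)
Shortest route: Wendle–Linby = 19 mi.

19 mi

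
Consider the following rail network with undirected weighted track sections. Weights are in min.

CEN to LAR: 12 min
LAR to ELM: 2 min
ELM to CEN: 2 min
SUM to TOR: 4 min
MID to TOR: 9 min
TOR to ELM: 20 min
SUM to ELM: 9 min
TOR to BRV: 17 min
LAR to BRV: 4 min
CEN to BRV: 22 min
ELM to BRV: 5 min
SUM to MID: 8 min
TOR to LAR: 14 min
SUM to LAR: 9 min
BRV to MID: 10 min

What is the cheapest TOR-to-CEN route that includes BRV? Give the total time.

24 min

Best TOR to BRV: TOR–BRV costing 17
Shortest BRV→CEN: BRV–ELM–CEN = 7
Total via BRV: 17 + 7 = 24 min.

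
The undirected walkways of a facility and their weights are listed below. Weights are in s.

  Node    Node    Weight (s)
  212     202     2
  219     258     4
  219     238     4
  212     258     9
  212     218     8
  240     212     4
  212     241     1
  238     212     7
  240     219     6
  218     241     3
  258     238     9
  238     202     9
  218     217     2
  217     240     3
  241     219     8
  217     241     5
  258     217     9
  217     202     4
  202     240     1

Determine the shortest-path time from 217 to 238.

13 s

Candidate routes:
217 → 202 → 240 → 219 → 238: 4+1+6+4 = 15
217 → 240 → 212 → 238: 3+4+7 = 14
217 → 202 → 238: 4+9 = 13
Cheapest is 217 → 202 → 238 at 13 s.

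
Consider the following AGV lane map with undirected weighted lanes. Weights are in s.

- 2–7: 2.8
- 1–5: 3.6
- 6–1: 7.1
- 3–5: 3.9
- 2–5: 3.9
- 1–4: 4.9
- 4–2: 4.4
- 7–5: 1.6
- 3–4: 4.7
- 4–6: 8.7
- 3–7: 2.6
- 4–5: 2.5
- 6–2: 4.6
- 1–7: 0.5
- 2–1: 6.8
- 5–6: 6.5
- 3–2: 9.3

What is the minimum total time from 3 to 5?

Running Dijkstra from 3:
3: 0
7: 2.6  (via 3)
1: 3.1  (via 7)
5: 3.9  (via 3)
Shortest route: 3 → 5 = 3.9 s.

3.9 s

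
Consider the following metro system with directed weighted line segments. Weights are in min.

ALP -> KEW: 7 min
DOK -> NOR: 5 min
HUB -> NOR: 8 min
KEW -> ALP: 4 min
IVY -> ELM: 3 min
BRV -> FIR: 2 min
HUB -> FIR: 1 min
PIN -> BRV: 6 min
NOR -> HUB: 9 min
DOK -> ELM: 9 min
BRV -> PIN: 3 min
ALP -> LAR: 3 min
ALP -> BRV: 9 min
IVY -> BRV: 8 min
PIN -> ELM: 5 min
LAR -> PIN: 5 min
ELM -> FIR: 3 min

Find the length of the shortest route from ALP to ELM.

13 min

Candidate routes:
ALP–LAR–PIN–ELM: 3+5+5 = 13
ALP–BRV–PIN–ELM: 9+3+5 = 17
The minimum is 13 min via ALP–LAR–PIN–ELM.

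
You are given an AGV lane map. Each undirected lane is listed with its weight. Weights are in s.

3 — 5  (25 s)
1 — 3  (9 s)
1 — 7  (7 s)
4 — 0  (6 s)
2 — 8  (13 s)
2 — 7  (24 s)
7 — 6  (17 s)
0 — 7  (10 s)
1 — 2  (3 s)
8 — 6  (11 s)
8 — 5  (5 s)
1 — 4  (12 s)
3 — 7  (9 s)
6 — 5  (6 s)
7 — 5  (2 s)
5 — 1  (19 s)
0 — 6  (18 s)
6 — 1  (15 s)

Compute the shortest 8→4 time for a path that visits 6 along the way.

Shortest 8→6: 8–6 = 11
Shortest 6→4: 6–0–4 = 24
Total via 6: 11 + 24 = 35 s.

35 s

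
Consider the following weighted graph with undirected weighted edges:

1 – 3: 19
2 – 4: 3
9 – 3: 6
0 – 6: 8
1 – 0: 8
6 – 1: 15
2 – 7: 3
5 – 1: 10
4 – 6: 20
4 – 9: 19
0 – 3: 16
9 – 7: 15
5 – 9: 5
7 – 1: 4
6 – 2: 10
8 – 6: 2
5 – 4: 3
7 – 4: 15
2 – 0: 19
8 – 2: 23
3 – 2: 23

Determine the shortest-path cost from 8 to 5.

Running Dijkstra from 8:
8: 0
6: 2  (via 8)
0: 10  (via 6)
2: 12  (via 6)
4: 15  (via 2)
7: 15  (via 2)
1: 17  (via 6)
5: 18  (via 4)
Shortest route: 8 → 6 → 2 → 4 → 5 = 18.

18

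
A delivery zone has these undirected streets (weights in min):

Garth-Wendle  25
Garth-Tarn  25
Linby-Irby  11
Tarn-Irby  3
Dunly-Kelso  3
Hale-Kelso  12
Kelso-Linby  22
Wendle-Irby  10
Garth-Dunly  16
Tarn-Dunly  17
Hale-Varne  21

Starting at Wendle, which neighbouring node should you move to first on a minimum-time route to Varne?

Irby

Compare a few routes:
Wendle–Irby–Tarn–Dunly–Kelso–Hale–Varne: 10+3+17+3+12+21 = 66
Wendle–Irby–Linby–Kelso–Hale–Varne: 10+11+22+12+21 = 76
Wendle–Garth–Dunly–Kelso–Hale–Varne: 25+16+3+12+21 = 77
The minimum is 66 min via Wendle–Irby–Tarn–Dunly–Kelso–Hale–Varne.
So from Wendle the first move is to Irby.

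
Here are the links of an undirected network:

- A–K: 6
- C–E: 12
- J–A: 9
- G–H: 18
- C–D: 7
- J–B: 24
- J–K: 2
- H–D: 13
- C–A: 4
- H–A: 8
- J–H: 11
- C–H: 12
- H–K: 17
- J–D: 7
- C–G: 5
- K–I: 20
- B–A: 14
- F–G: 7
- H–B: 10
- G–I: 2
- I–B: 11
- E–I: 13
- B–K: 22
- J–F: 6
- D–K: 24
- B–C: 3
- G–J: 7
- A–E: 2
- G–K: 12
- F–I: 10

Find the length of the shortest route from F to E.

Settle nodes by increasing distance from F:
F: 0
J: 6  (via F)
G: 7  (via F)
K: 8  (via J)
I: 9  (via G)
C: 12  (via G)
D: 13  (via J)
A: 14  (via K)
B: 15  (via C)
E: 16  (via A)
Shortest route: F–J–K–A–E = 16.

16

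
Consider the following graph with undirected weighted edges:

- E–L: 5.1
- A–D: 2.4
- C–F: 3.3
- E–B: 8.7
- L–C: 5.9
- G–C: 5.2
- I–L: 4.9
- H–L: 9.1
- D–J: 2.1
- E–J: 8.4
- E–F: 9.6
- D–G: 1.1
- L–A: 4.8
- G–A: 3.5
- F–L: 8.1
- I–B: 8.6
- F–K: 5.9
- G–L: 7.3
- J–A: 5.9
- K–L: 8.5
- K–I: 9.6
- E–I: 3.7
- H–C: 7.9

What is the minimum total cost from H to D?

14.2

Shortest distances from H:
H: 0
C: 7.9  (via H)
L: 9.1  (via H)
F: 11.2  (via C)
G: 13.1  (via C)
A: 13.9  (via L)
I: 14  (via L)
D: 14.2  (via G)
Shortest route: H → C → G → D = 14.2.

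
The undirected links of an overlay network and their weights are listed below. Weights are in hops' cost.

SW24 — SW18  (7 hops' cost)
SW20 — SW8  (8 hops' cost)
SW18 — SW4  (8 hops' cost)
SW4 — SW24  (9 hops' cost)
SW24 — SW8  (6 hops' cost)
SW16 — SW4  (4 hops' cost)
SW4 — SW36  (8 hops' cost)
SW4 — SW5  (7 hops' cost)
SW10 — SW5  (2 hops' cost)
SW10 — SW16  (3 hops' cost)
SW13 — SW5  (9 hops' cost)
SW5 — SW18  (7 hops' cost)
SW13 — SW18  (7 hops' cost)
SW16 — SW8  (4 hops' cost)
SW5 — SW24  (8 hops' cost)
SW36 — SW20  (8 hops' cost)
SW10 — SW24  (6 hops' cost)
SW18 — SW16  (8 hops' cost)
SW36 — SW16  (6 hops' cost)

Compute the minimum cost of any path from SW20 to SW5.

17 hops' cost

Enumerating some paths:
SW20–SW36–SW16–SW10–SW5: 8+6+3+2 = 19
SW20–SW8–SW24–SW5: 8+6+8 = 22
SW20–SW8–SW24–SW10–SW5: 8+6+6+2 = 22
SW20–SW8–SW16–SW10–SW5: 8+4+3+2 = 17
The minimum is 17 hops' cost via SW20–SW8–SW16–SW10–SW5.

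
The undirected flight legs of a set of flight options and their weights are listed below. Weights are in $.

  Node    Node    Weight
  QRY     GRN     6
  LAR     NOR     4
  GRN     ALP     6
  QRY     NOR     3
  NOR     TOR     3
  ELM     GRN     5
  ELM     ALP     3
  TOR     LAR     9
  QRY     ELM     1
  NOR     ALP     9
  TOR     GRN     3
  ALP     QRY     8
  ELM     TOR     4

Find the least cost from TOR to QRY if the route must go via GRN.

$9

Shortest TOR→GRN: TOR → GRN = 3
Shortest GRN→QRY: GRN → QRY = 6
Total via GRN: 3 + 6 = $9.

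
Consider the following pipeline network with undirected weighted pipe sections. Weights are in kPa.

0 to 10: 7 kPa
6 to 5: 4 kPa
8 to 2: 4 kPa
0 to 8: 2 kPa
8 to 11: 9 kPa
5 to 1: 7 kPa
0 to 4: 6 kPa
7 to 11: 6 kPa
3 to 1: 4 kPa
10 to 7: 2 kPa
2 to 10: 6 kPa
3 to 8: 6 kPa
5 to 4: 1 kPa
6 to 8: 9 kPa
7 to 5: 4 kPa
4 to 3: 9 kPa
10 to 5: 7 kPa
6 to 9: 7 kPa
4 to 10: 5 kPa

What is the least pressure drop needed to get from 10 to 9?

17 kPa

Settle nodes by increasing distance from 10:
10: 0
7: 2  (via 10)
4: 5  (via 10)
2: 6  (via 10)
5: 6  (via 7)
0: 7  (via 10)
11: 8  (via 7)
8: 9  (via 0)
6: 10  (via 5)
1: 13  (via 5)
3: 14  (via 4)
9: 17  (via 6)
Shortest route: 10 → 7 → 5 → 6 → 9 = 17 kPa.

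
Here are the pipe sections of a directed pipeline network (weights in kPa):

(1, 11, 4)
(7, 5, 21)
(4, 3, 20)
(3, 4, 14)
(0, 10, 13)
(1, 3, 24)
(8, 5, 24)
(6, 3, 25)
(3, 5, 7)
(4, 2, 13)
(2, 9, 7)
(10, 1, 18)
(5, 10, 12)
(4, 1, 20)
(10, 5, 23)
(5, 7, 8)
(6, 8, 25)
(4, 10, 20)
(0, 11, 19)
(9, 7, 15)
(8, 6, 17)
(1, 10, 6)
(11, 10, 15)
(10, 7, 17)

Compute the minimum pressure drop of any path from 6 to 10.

44 kPa

Compare a few routes:
6 → 3 → 4 → 10: 25+14+20 = 59
6 → 3 → 5 → 10: 25+7+12 = 44
Cheapest is 6 → 3 → 5 → 10 at 44 kPa.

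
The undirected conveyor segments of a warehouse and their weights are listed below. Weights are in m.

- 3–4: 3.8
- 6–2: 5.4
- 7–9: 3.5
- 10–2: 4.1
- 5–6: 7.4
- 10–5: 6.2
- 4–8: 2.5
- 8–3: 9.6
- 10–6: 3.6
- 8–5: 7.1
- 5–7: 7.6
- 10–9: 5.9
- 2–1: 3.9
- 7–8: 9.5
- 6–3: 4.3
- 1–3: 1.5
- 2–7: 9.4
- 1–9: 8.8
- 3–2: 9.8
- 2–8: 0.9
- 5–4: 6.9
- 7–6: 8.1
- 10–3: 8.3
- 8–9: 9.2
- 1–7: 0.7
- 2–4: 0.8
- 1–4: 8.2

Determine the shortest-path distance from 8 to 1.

Settle nodes by increasing distance from 8:
8: 0
2: 0.9  (via 8)
4: 1.7  (via 2)
1: 4.8  (via 2)
Shortest route: 8 → 2 → 1 = 4.8 m.

4.8 m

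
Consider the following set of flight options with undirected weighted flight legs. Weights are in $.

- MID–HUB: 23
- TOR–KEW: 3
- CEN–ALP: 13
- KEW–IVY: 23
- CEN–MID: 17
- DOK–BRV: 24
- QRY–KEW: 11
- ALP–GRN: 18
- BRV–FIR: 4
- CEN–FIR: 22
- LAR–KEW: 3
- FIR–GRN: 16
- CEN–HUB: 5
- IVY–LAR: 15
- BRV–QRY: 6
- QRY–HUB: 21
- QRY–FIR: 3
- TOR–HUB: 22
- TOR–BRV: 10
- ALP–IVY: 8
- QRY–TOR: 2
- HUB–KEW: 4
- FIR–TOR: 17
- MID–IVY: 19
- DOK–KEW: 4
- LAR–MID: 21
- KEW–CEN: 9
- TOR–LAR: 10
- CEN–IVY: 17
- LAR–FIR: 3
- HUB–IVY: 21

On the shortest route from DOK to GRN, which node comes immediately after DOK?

KEW

Candidate routes:
DOK → KEW → QRY → FIR → GRN: 4+11+3+16 = 34
DOK → KEW → TOR → QRY → FIR → GRN: 4+3+2+3+16 = 28
DOK → KEW → LAR → FIR → GRN: 4+3+3+16 = 26
DOK → KEW → TOR → QRY → BRV → FIR → GRN: 4+3+2+6+4+16 = 35
The minimum is $26 via DOK → KEW → LAR → FIR → GRN.
So from DOK the first move is to KEW.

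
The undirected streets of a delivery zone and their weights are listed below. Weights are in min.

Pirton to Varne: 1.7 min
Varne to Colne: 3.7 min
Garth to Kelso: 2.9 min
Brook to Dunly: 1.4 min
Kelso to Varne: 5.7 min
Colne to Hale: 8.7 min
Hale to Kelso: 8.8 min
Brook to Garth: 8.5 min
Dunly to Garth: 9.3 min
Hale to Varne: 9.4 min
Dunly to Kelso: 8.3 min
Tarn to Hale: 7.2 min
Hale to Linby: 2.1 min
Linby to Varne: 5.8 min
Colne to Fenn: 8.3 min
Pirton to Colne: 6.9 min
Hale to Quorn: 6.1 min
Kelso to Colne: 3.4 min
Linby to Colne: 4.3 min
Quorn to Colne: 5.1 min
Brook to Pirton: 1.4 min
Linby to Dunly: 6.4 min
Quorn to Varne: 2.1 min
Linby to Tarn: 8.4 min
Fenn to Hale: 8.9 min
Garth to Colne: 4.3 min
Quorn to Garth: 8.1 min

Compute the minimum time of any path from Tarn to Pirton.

15.9 min

Enumerating some paths:
Tarn - Linby - Varne - Pirton: 8.4+5.8+1.7 = 15.9
Tarn - Hale - Linby - Varne - Pirton: 7.2+2.1+5.8+1.7 = 16.8
The minimum is 15.9 min via Tarn - Linby - Varne - Pirton.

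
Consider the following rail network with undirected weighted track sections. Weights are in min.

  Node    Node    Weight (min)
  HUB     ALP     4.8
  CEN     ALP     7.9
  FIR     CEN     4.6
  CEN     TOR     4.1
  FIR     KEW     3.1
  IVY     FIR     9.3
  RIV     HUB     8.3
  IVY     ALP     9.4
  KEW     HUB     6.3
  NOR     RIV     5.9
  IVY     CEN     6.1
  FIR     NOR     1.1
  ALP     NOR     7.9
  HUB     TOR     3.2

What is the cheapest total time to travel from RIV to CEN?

Settle nodes by increasing distance from RIV:
RIV: 0
NOR: 5.9  (via RIV)
FIR: 7  (via NOR)
HUB: 8.3  (via RIV)
KEW: 10.1  (via FIR)
TOR: 11.5  (via HUB)
CEN: 11.6  (via FIR)
Shortest route: RIV–NOR–FIR–CEN = 11.6 min.

11.6 min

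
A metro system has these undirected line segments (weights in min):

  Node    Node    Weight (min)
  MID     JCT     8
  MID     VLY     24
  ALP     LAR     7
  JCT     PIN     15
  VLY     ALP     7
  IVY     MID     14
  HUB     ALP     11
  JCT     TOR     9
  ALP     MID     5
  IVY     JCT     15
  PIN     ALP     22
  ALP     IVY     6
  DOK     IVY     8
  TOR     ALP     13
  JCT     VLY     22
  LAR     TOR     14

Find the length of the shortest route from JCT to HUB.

Enumerating some paths:
JCT–TOR–ALP–HUB: 9+13+11 = 33
JCT–MID–ALP–HUB: 8+5+11 = 24
JCT–IVY–ALP–HUB: 15+6+11 = 32
The minimum is 24 min via JCT–MID–ALP–HUB.

24 min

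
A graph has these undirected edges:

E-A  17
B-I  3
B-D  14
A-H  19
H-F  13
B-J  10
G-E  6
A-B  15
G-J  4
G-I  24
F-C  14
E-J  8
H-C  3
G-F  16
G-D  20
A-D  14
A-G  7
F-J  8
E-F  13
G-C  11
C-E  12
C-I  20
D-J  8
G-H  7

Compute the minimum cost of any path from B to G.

14

Shortest distances from B:
B: 0
I: 3  (via B)
J: 10  (via B)
D: 14  (via B)
G: 14  (via J)
Shortest route: B–J–G = 14.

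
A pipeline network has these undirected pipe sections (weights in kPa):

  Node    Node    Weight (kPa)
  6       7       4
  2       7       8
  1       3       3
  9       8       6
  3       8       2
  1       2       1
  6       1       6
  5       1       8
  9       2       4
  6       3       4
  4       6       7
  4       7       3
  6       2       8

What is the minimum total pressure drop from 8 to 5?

Enumerating some paths:
8 → 3 → 1 → 5: 2+3+8 = 13
8 → 3 → 6 → 1 → 5: 2+4+6+8 = 20
8 → 9 → 2 → 1 → 5: 6+4+1+8 = 19
The minimum is 13 kPa via 8 → 3 → 1 → 5.

13 kPa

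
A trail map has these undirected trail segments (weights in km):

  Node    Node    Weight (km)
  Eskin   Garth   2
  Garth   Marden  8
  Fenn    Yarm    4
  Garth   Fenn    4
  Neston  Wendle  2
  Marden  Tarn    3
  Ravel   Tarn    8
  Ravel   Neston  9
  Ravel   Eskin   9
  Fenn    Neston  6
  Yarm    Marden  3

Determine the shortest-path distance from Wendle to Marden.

Candidate routes:
Wendle - Neston - Fenn - Garth - Marden: 2+6+4+8 = 20
Wendle - Neston - Ravel - Tarn - Marden: 2+9+8+3 = 22
Wendle - Neston - Fenn - Yarm - Marden: 2+6+4+3 = 15
Cheapest is Wendle - Neston - Fenn - Yarm - Marden at 15 km.

15 km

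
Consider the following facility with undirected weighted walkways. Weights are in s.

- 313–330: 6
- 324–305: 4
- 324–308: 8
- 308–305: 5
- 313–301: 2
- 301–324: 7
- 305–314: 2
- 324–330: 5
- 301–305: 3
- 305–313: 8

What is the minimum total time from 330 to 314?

Compare a few routes:
330 - 313 - 305 - 314: 6+8+2 = 16
330 - 313 - 301 - 305 - 314: 6+2+3+2 = 13
330 - 324 - 305 - 314: 5+4+2 = 11
Cheapest is 330 - 324 - 305 - 314 at 11 s.

11 s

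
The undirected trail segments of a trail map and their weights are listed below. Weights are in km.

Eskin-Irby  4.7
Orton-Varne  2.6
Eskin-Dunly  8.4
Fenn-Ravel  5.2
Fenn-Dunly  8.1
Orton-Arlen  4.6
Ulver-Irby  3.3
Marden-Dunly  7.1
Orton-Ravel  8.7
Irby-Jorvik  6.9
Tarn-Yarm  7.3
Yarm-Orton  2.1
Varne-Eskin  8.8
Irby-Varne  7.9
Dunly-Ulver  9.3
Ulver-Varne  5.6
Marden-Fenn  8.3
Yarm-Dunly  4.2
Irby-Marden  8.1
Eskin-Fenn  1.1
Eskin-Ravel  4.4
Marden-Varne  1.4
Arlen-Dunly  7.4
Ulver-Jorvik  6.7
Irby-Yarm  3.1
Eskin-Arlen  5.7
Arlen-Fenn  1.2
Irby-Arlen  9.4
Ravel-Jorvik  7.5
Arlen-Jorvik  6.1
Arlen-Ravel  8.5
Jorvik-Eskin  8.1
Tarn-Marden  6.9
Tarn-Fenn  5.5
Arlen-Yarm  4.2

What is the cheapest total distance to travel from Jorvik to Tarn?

12.8 km

Running Dijkstra from Jorvik:
Jorvik: 0
Arlen: 6.1  (via Jorvik)
Ulver: 6.7  (via Jorvik)
Irby: 6.9  (via Jorvik)
Fenn: 7.3  (via Arlen)
Ravel: 7.5  (via Jorvik)
Eskin: 8.1  (via Jorvik)
Yarm: 10  (via Irby)
Orton: 10.7  (via Arlen)
Varne: 12.3  (via Ulver)
Tarn: 12.8  (via Fenn)
Shortest route: Jorvik → Arlen → Fenn → Tarn = 12.8 km.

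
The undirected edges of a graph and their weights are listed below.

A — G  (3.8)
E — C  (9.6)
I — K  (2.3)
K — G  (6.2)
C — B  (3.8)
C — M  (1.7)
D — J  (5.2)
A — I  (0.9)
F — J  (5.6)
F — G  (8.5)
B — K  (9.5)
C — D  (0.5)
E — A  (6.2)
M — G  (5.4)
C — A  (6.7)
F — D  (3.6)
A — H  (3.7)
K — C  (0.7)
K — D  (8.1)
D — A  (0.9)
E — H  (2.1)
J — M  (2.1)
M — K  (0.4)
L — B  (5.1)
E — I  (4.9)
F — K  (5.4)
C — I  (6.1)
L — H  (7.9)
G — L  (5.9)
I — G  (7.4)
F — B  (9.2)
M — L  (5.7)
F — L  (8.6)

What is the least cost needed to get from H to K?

Running Dijkstra from H:
H: 0
E: 2.1  (via H)
A: 3.7  (via H)
D: 4.6  (via A)
I: 4.6  (via A)
C: 5.1  (via D)
K: 5.8  (via C)
Shortest route: H → A → D → C → K = 5.8.

5.8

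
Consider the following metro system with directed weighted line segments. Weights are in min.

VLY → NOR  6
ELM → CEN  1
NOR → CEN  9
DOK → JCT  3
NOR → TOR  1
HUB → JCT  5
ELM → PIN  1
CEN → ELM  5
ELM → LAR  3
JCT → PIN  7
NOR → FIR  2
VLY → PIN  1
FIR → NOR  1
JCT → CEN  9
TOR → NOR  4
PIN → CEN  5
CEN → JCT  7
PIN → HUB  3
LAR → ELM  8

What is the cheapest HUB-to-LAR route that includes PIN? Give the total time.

Shortest HUB→PIN: HUB → JCT → PIN = 12
Shortest PIN→LAR: PIN → CEN → ELM → LAR = 13
Total via PIN: 12 + 13 = 25 min.

25 min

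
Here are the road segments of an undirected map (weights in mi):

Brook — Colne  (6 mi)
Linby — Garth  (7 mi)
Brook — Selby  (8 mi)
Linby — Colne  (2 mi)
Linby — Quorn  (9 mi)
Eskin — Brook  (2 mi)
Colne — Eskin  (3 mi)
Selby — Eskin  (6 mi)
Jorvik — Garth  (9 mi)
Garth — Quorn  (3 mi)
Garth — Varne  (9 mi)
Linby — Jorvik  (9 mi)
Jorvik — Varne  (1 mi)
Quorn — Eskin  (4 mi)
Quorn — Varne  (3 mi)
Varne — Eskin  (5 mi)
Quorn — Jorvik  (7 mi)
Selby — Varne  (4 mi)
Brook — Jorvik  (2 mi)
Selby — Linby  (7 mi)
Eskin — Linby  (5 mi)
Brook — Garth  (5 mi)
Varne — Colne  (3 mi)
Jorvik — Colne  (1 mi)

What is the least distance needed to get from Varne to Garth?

Enumerating some paths:
Varne–Quorn–Garth: 3+3 = 6
Varne–Jorvik–Brook–Garth: 1+2+5 = 8
The minimum is 6 mi via Varne–Quorn–Garth.

6 mi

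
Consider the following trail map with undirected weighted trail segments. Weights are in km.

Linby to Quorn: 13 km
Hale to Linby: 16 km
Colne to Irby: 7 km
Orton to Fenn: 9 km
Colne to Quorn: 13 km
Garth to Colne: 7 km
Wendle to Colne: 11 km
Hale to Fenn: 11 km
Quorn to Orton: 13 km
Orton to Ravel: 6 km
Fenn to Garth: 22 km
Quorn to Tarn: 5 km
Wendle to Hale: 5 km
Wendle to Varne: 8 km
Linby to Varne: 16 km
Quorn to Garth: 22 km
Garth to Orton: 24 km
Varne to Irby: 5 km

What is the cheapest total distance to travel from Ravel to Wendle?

Running Dijkstra from Ravel:
Ravel: 0
Orton: 6  (via Ravel)
Fenn: 15  (via Orton)
Quorn: 19  (via Orton)
Tarn: 24  (via Quorn)
Hale: 26  (via Fenn)
Garth: 30  (via Orton)
Wendle: 31  (via Hale)
Shortest route: Ravel → Orton → Fenn → Hale → Wendle = 31 km.

31 km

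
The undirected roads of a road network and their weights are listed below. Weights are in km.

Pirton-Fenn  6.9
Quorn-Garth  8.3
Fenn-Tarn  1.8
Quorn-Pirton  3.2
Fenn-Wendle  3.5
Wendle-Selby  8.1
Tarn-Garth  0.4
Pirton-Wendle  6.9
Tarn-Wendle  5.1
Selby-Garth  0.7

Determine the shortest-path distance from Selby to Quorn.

9 km

Candidate routes:
Selby - Garth - Tarn - Fenn - Pirton - Quorn: 0.7+0.4+1.8+6.9+3.2 = 13
Selby - Garth - Tarn - Wendle - Pirton - Quorn: 0.7+0.4+5.1+6.9+3.2 = 16.3
Selby - Garth - Quorn: 0.7+8.3 = 9
The minimum is 9 km via Selby - Garth - Quorn.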